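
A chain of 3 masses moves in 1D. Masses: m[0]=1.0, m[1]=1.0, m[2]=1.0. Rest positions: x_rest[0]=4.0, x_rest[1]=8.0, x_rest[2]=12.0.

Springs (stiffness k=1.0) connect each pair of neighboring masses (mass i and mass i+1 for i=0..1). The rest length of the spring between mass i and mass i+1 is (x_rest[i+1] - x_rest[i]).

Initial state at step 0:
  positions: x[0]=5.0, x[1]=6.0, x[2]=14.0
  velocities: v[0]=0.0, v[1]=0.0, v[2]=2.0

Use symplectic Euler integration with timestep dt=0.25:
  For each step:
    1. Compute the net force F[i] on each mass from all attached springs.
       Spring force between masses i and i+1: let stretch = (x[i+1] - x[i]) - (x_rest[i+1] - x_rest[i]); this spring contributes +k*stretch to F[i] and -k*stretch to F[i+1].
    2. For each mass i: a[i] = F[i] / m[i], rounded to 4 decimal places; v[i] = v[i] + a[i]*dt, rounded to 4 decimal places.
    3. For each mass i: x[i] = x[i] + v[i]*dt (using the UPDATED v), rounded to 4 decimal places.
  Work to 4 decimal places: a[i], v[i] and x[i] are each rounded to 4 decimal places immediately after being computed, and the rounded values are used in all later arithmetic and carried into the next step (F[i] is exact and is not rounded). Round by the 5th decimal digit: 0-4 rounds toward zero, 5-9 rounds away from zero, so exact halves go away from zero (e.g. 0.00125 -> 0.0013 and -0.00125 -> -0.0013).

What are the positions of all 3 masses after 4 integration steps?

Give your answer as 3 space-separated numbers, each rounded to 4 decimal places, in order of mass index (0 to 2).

Step 0: x=[5.0000 6.0000 14.0000] v=[0.0000 0.0000 2.0000]
Step 1: x=[4.8125 6.4375 14.2500] v=[-0.7500 1.7500 1.0000]
Step 2: x=[4.4766 7.2617 14.2617] v=[-1.3438 3.2969 0.0469]
Step 3: x=[4.0647 8.3494 14.0859] v=[-1.6475 4.3506 -0.7031]
Step 4: x=[3.6706 9.5278 13.8016] v=[-1.5763 4.7136 -1.1372]

Answer: 3.6706 9.5278 13.8016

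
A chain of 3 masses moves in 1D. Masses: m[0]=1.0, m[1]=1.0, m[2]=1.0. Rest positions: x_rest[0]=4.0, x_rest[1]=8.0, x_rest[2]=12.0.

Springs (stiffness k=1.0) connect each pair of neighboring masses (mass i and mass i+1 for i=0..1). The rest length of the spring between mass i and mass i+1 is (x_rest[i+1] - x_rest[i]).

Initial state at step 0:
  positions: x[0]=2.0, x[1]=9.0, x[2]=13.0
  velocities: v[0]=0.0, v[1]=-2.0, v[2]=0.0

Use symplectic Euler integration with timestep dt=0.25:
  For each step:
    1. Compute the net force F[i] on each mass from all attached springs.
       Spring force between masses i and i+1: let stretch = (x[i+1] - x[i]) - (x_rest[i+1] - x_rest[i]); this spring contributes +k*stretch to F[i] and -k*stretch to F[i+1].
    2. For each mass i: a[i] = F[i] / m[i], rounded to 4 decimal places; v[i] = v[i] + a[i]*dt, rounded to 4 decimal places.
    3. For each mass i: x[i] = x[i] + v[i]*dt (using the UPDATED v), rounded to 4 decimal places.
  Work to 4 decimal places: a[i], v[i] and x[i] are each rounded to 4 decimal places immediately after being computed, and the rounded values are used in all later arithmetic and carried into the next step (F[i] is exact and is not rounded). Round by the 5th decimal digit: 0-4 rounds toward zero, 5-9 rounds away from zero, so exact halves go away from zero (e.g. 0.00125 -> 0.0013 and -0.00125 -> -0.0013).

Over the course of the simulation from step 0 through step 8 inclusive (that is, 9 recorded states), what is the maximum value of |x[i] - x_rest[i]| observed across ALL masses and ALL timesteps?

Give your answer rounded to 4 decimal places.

Step 0: x=[2.0000 9.0000 13.0000] v=[0.0000 -2.0000 0.0000]
Step 1: x=[2.1875 8.3125 13.0000] v=[0.7500 -2.7500 0.0000]
Step 2: x=[2.5078 7.5352 12.9570] v=[1.2813 -3.1094 -0.1719]
Step 3: x=[2.8924 6.7825 12.8252] v=[1.5382 -3.0108 -0.5274]
Step 4: x=[3.2701 6.1643 12.5657] v=[1.5107 -2.4727 -1.0381]
Step 5: x=[3.5787 5.7653 12.1561] v=[1.2343 -1.5959 -1.6385]
Step 6: x=[3.7740 5.6291 11.5971] v=[0.7810 -0.5449 -2.2362]
Step 7: x=[3.8352 5.7499 10.9151] v=[0.2448 0.4833 -2.7282]
Step 8: x=[3.7661 6.0739 10.1602] v=[-0.2765 1.2959 -3.0195]
Max displacement = 2.3709

Answer: 2.3709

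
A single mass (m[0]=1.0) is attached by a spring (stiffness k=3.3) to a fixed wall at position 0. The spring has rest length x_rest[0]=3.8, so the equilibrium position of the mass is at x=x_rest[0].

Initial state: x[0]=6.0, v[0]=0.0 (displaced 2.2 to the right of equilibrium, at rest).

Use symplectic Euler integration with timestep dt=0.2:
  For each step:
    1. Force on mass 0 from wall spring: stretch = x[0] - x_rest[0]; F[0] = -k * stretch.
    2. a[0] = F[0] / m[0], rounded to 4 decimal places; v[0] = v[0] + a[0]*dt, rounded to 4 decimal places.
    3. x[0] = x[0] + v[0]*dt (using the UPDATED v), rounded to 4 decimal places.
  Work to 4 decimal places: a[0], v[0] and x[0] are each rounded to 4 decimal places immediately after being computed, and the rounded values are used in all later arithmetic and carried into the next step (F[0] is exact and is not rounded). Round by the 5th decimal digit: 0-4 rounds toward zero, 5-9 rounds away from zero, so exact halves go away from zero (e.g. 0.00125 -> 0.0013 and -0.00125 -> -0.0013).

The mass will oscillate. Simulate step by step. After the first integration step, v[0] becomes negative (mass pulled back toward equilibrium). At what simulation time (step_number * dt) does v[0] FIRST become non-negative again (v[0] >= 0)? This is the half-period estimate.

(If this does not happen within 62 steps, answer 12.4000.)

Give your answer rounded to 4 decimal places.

Answer: 1.8000

Derivation:
Step 0: x=[6.0000] v=[0.0000]
Step 1: x=[5.7096] v=[-1.4520]
Step 2: x=[5.1671] v=[-2.7123]
Step 3: x=[4.4442] v=[-3.6146]
Step 4: x=[3.6362] v=[-4.0398]
Step 5: x=[2.8499] v=[-3.9317]
Step 6: x=[2.1890] v=[-3.3046]
Step 7: x=[1.7407] v=[-2.2413]
Step 8: x=[1.5643] v=[-0.8822]
Step 9: x=[1.6830] v=[0.5934]
First v>=0 after going negative at step 9, time=1.8000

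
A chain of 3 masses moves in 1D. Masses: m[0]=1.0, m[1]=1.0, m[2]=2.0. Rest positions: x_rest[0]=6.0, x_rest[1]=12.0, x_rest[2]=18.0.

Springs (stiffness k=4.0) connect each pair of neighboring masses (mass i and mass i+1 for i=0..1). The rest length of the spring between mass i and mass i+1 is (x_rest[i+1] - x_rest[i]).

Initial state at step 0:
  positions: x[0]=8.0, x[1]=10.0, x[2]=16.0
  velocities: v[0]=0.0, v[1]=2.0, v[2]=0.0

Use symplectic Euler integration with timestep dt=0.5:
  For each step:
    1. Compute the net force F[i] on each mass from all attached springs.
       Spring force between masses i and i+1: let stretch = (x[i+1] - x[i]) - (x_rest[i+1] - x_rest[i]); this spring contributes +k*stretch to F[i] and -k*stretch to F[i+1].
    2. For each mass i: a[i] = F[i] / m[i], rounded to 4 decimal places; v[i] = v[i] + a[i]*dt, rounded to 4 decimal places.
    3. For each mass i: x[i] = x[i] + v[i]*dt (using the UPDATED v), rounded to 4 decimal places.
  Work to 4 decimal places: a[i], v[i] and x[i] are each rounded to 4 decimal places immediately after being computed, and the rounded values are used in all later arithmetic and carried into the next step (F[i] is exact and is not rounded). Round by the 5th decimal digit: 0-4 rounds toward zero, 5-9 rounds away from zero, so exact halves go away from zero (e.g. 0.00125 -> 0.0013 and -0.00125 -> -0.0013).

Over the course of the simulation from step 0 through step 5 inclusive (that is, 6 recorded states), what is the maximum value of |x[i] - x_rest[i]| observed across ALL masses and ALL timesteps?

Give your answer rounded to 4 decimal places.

Step 0: x=[8.0000 10.0000 16.0000] v=[0.0000 2.0000 0.0000]
Step 1: x=[4.0000 15.0000 16.0000] v=[-8.0000 10.0000 0.0000]
Step 2: x=[5.0000 10.0000 18.5000] v=[2.0000 -10.0000 5.0000]
Step 3: x=[5.0000 8.5000 19.7500] v=[0.0000 -3.0000 2.5000]
Step 4: x=[2.5000 14.7500 18.3750] v=[-5.0000 12.5000 -2.7500]
Step 5: x=[6.2500 12.3750 18.1875] v=[7.5000 -4.7500 -0.3750]
Max displacement = 3.5000

Answer: 3.5000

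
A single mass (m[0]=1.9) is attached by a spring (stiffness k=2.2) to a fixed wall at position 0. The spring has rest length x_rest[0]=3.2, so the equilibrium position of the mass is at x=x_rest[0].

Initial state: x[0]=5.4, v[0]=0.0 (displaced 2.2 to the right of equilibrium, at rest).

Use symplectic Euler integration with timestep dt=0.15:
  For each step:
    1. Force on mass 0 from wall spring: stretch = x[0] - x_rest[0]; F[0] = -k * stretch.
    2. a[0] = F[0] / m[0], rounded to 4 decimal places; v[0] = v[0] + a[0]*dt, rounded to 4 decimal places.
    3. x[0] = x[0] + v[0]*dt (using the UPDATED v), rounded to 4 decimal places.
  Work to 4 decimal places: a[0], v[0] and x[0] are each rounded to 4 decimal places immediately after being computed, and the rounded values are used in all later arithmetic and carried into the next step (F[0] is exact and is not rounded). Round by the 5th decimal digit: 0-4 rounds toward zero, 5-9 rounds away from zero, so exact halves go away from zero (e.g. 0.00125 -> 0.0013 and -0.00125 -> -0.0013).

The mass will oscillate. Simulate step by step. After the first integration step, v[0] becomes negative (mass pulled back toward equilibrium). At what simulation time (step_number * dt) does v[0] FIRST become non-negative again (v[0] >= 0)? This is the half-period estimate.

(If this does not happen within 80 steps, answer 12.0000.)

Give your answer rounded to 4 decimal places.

Answer: 3.0000

Derivation:
Step 0: x=[5.4000] v=[0.0000]
Step 1: x=[5.3427] v=[-0.3821]
Step 2: x=[5.2296] v=[-0.7543]
Step 3: x=[5.0636] v=[-1.1068]
Step 4: x=[4.8490] v=[-1.4305]
Step 5: x=[4.5915] v=[-1.7169]
Step 6: x=[4.2977] v=[-1.9586]
Step 7: x=[3.9753] v=[-2.1493]
Step 8: x=[3.6327] v=[-2.2840]
Step 9: x=[3.2788] v=[-2.3592]
Step 10: x=[2.9229] v=[-2.3729]
Step 11: x=[2.5742] v=[-2.3248]
Step 12: x=[2.2418] v=[-2.2161]
Step 13: x=[1.9343] v=[-2.0497]
Step 14: x=[1.6598] v=[-1.8299]
Step 15: x=[1.4254] v=[-1.5624]
Step 16: x=[1.2373] v=[-1.2542]
Step 17: x=[1.1003] v=[-0.9133]
Step 18: x=[1.0180] v=[-0.5486]
Step 19: x=[0.9926] v=[-0.1696]
Step 20: x=[1.0247] v=[0.2138]
First v>=0 after going negative at step 20, time=3.0000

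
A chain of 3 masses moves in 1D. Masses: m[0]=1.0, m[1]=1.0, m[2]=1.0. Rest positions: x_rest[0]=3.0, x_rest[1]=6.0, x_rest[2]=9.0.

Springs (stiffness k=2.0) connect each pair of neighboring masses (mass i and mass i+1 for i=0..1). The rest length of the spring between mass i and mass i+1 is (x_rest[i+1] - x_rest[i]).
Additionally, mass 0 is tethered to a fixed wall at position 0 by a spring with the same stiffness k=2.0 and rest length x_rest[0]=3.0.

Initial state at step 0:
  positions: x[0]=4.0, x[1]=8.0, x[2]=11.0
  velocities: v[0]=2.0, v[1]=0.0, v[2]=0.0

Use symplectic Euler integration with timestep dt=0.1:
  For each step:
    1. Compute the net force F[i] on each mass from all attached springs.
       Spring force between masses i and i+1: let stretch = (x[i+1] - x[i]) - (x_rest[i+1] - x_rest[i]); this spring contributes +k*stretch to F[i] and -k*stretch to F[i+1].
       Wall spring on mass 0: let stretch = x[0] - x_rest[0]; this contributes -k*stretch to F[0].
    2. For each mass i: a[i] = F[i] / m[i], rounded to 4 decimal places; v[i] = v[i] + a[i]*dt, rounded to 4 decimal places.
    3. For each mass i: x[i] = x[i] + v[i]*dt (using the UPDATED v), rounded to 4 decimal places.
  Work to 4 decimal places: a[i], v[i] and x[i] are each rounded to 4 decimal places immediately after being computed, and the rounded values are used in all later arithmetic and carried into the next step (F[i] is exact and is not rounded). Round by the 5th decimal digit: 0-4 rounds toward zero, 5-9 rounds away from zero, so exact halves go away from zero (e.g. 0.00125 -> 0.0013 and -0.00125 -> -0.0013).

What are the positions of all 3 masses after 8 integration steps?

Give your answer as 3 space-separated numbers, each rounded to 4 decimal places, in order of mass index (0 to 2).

Answer: 4.9515 7.6896 10.9440

Derivation:
Step 0: x=[4.0000 8.0000 11.0000] v=[2.0000 0.0000 0.0000]
Step 1: x=[4.2000 7.9800 11.0000] v=[2.0000 -0.2000 0.0000]
Step 2: x=[4.3916 7.9448 10.9996] v=[1.9160 -0.3520 -0.0040]
Step 3: x=[4.5664 7.8996 10.9981] v=[1.7483 -0.4517 -0.0150]
Step 4: x=[4.7166 7.8497 10.9946] v=[1.5017 -0.4986 -0.0347]
Step 5: x=[4.8351 7.8001 10.9882] v=[1.1850 -0.4962 -0.0637]
Step 6: x=[4.9162 7.7549 10.9781] v=[0.8110 -0.4516 -0.1013]
Step 7: x=[4.9558 7.7174 10.9635] v=[0.3955 -0.3747 -0.1459]
Step 8: x=[4.9515 7.6896 10.9440] v=[-0.0433 -0.2778 -0.1951]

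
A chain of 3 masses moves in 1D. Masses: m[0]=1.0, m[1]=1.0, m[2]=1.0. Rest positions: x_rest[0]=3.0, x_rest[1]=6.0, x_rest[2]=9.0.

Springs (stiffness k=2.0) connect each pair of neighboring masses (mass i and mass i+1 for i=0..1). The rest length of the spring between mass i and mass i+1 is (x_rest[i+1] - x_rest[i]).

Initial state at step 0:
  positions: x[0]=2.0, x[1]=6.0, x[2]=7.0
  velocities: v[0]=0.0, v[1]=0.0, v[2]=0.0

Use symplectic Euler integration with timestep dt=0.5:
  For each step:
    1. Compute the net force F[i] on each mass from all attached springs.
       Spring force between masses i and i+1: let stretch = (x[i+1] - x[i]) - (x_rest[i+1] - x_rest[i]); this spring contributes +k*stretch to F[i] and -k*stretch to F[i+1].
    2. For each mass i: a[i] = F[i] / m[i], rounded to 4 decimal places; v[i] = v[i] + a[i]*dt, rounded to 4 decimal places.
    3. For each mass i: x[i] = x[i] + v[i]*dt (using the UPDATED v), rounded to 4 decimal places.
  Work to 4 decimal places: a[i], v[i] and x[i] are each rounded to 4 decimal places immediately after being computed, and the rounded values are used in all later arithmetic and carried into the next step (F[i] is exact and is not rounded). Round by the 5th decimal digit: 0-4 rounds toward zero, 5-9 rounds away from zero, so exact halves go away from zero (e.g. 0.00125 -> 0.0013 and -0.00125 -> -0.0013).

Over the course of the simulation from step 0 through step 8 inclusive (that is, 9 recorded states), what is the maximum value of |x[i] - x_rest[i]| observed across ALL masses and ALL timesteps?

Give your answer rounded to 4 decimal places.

Answer: 2.2500

Derivation:
Step 0: x=[2.0000 6.0000 7.0000] v=[0.0000 0.0000 0.0000]
Step 1: x=[2.5000 4.5000 8.0000] v=[1.0000 -3.0000 2.0000]
Step 2: x=[2.5000 3.7500 8.7500] v=[0.0000 -1.5000 1.5000]
Step 3: x=[1.6250 4.8750 8.5000] v=[-1.7500 2.2500 -0.5000]
Step 4: x=[0.8750 6.1875 7.9375] v=[-1.5000 2.6250 -1.1250]
Step 5: x=[1.2813 5.7188 8.0000] v=[0.8125 -0.9375 0.1250]
Step 6: x=[2.4063 4.1719 8.4219] v=[2.2500 -3.0938 0.8438]
Step 7: x=[2.9141 3.8672 8.2188] v=[1.0156 -0.6094 -0.4062]
Step 8: x=[2.3985 5.2618 7.3399] v=[-1.0313 2.7891 -1.7578]
Max displacement = 2.2500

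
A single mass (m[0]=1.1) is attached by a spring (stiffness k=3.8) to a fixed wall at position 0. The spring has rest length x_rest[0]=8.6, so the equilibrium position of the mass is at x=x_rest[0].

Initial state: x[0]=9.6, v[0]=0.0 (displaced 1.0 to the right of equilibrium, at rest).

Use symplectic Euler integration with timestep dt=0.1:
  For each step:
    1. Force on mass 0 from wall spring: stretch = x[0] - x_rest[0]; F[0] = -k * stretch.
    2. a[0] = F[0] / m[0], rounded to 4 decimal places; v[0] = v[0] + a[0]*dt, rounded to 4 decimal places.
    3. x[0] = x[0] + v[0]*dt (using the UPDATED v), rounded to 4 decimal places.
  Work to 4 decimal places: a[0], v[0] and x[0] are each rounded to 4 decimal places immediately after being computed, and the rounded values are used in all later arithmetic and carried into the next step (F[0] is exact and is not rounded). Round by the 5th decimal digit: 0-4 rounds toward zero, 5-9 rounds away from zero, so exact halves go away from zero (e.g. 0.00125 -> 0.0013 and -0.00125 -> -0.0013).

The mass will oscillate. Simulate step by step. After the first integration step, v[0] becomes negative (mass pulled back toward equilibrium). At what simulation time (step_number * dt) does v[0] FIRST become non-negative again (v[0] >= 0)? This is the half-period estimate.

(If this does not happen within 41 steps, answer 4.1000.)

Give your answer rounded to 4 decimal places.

Step 0: x=[9.6000] v=[0.0000]
Step 1: x=[9.5655] v=[-0.3455]
Step 2: x=[9.4976] v=[-0.6790]
Step 3: x=[9.3987] v=[-0.9891]
Step 4: x=[9.2722] v=[-1.2650]
Step 5: x=[9.1225] v=[-1.4972]
Step 6: x=[8.9547] v=[-1.6777]
Step 7: x=[8.7747] v=[-1.8002]
Step 8: x=[8.5886] v=[-1.8606]
Step 9: x=[8.4029] v=[-1.8567]
Step 10: x=[8.2240] v=[-1.7886]
Step 11: x=[8.0581] v=[-1.6587]
Step 12: x=[7.9110] v=[-1.4715]
Step 13: x=[7.7877] v=[-1.2335]
Step 14: x=[7.6924] v=[-0.9529]
Step 15: x=[7.6285] v=[-0.6394]
Step 16: x=[7.5981] v=[-0.3038]
Step 17: x=[7.6023] v=[0.0423]
First v>=0 after going negative at step 17, time=1.7000

Answer: 1.7000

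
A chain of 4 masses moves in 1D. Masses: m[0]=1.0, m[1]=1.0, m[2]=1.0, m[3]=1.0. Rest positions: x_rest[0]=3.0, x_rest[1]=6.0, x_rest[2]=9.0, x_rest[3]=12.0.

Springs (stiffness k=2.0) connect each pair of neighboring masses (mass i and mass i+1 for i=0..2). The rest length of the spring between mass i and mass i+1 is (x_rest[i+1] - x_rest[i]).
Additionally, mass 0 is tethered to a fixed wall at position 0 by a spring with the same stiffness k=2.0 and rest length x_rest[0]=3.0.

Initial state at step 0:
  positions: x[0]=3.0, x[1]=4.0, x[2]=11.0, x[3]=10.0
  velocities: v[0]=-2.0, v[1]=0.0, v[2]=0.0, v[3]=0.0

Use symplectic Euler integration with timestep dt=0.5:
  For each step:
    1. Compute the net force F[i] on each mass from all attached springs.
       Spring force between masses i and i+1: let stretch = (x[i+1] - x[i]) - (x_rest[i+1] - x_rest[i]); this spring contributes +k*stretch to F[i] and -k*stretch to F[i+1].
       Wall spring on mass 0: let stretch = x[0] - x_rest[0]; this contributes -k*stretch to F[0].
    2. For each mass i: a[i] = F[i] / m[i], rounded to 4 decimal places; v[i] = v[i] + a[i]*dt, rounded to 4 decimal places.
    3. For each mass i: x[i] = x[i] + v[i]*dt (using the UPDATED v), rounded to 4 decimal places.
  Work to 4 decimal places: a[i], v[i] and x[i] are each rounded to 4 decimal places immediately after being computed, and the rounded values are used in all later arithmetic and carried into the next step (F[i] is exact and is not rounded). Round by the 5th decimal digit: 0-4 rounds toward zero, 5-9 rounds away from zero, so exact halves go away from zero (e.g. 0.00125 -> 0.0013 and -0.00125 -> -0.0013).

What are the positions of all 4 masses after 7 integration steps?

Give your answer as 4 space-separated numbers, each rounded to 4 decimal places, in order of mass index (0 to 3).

Step 0: x=[3.0000 4.0000 11.0000 10.0000] v=[-2.0000 0.0000 0.0000 0.0000]
Step 1: x=[1.0000 7.0000 7.0000 12.0000] v=[-4.0000 6.0000 -8.0000 4.0000]
Step 2: x=[1.5000 7.0000 5.5000 13.0000] v=[1.0000 0.0000 -3.0000 2.0000]
Step 3: x=[4.0000 3.5000 8.5000 11.7500] v=[5.0000 -7.0000 6.0000 -2.5000]
Step 4: x=[4.2500 2.7500 10.6250 10.3750] v=[0.5000 -1.5000 4.2500 -2.7500]
Step 5: x=[1.6250 6.6875 8.6875 10.6250] v=[-5.2500 7.8750 -3.8750 0.5000]
Step 6: x=[0.7188 9.0938 6.7188 11.4063] v=[-1.8125 4.8125 -3.9375 1.5625]
Step 7: x=[3.6407 6.1251 8.2813 11.3438] v=[5.8437 -5.9375 3.1250 -0.1250]

Answer: 3.6407 6.1251 8.2813 11.3438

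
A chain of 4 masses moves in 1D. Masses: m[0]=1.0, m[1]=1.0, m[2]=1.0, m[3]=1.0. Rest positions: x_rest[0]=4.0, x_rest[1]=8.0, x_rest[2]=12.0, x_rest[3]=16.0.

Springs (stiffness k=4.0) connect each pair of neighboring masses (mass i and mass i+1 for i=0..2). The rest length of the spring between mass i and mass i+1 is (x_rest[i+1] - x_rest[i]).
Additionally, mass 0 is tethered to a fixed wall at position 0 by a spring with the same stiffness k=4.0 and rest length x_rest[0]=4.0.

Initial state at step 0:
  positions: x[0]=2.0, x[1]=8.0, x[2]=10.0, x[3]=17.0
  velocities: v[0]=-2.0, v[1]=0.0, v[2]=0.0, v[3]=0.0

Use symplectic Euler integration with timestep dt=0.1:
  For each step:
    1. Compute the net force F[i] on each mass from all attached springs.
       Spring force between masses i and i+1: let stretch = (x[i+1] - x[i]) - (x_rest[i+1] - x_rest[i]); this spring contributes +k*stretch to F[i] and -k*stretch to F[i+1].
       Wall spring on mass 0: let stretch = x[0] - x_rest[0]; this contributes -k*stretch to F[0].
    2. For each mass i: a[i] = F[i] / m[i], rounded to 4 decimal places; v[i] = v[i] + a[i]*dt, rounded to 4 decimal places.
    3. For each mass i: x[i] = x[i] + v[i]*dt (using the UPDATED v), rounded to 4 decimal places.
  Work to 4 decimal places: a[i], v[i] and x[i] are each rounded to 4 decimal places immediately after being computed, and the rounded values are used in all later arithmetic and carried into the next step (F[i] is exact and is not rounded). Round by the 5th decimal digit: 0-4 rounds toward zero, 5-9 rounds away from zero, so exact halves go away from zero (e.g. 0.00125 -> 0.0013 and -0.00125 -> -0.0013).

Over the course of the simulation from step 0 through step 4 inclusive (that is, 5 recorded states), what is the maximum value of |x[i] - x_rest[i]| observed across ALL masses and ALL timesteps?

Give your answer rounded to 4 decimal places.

Step 0: x=[2.0000 8.0000 10.0000 17.0000] v=[-2.0000 0.0000 0.0000 0.0000]
Step 1: x=[1.9600 7.8400 10.2000 16.8800] v=[-0.4000 -1.6000 2.0000 -1.2000]
Step 2: x=[2.0768 7.5392 10.5728 16.6528] v=[1.1680 -3.0080 3.7280 -2.2720]
Step 3: x=[2.3290 7.1413 11.0675 16.3424] v=[2.5222 -3.9795 4.9466 -3.1040]
Step 4: x=[2.6806 6.7079 11.6161 15.9810] v=[3.5155 -4.3339 5.4861 -3.6140]
Max displacement = 2.0400

Answer: 2.0400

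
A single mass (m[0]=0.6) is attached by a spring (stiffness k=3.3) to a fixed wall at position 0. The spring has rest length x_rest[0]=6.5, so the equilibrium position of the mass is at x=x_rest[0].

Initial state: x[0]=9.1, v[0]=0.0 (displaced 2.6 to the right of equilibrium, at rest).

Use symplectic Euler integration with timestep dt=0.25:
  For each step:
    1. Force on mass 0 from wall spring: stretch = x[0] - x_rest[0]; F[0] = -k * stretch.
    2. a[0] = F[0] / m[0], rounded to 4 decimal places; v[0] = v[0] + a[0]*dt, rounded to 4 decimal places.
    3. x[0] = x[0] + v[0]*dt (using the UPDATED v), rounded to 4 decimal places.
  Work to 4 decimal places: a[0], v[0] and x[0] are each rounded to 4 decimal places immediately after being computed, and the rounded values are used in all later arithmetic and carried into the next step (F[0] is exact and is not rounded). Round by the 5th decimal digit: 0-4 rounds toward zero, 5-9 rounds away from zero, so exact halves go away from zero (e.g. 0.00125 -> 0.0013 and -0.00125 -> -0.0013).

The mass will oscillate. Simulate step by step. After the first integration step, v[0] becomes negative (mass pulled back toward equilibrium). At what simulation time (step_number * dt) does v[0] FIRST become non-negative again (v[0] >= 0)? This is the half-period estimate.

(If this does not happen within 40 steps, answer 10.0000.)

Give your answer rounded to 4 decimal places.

Step 0: x=[9.1000] v=[0.0000]
Step 1: x=[8.2063] v=[-3.5750]
Step 2: x=[6.7260] v=[-5.9212]
Step 3: x=[5.1680] v=[-6.2320]
Step 4: x=[4.0679] v=[-4.4005]
Step 5: x=[3.8038] v=[-1.0564]
Step 6: x=[4.4665] v=[2.6509]
First v>=0 after going negative at step 6, time=1.5000

Answer: 1.5000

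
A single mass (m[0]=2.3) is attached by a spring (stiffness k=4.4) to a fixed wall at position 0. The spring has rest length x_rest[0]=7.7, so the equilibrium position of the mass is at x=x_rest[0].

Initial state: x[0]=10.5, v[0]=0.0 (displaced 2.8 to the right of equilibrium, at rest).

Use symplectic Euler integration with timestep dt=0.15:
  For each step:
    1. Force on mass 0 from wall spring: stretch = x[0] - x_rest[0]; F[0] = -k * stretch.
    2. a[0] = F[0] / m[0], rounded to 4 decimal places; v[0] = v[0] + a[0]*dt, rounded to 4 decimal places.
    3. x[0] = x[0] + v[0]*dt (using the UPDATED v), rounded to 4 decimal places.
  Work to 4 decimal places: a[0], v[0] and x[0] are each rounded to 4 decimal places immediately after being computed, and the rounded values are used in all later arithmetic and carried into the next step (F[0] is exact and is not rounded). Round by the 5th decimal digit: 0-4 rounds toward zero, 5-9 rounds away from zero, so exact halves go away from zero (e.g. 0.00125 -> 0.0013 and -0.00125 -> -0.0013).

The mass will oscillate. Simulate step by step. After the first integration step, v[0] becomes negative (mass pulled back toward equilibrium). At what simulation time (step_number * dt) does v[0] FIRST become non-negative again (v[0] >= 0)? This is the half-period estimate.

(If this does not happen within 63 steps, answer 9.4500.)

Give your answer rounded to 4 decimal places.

Step 0: x=[10.5000] v=[0.0000]
Step 1: x=[10.3795] v=[-0.8035]
Step 2: x=[10.1436] v=[-1.5724]
Step 3: x=[9.8026] v=[-2.2736]
Step 4: x=[9.3711] v=[-2.8770]
Step 5: x=[8.8676] v=[-3.3565]
Step 6: x=[8.3139] v=[-3.6916]
Step 7: x=[7.7337] v=[-3.8678]
Step 8: x=[7.1521] v=[-3.8775]
Step 9: x=[6.5941] v=[-3.7203]
Step 10: x=[6.0837] v=[-3.4030]
Step 11: x=[5.6428] v=[-2.9392]
Step 12: x=[5.2905] v=[-2.3489]
Step 13: x=[5.0419] v=[-1.6575]
Step 14: x=[4.9077] v=[-0.8947]
Step 15: x=[4.8937] v=[-0.0934]
Step 16: x=[5.0005] v=[0.7119]
First v>=0 after going negative at step 16, time=2.4000

Answer: 2.4000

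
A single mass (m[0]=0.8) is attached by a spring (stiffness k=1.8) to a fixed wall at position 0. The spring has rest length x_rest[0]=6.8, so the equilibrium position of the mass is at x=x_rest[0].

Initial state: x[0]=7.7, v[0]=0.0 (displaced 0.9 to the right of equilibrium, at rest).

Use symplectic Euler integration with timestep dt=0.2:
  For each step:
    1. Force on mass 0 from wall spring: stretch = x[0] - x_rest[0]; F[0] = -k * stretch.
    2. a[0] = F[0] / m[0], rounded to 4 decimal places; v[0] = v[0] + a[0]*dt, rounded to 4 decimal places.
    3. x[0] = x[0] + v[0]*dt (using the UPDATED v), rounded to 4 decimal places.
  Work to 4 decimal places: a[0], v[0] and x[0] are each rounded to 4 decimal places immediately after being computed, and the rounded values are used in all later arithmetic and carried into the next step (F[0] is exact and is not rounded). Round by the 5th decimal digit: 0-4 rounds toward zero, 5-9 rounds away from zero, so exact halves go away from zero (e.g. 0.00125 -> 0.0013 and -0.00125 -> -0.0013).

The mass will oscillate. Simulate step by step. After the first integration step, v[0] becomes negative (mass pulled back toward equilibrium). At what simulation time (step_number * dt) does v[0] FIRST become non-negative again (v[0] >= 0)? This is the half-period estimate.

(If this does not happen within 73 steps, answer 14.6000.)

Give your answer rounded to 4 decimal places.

Step 0: x=[7.7000] v=[0.0000]
Step 1: x=[7.6190] v=[-0.4050]
Step 2: x=[7.4643] v=[-0.7736]
Step 3: x=[7.2498] v=[-1.0725]
Step 4: x=[6.9948] v=[-1.2749]
Step 5: x=[6.7223] v=[-1.3626]
Step 6: x=[6.4568] v=[-1.3276]
Step 7: x=[6.2222] v=[-1.1732]
Step 8: x=[6.0396] v=[-0.9132]
Step 9: x=[5.9254] v=[-0.5710]
Step 10: x=[5.8899] v=[-0.1774]
Step 11: x=[5.9363] v=[0.2321]
First v>=0 after going negative at step 11, time=2.2000

Answer: 2.2000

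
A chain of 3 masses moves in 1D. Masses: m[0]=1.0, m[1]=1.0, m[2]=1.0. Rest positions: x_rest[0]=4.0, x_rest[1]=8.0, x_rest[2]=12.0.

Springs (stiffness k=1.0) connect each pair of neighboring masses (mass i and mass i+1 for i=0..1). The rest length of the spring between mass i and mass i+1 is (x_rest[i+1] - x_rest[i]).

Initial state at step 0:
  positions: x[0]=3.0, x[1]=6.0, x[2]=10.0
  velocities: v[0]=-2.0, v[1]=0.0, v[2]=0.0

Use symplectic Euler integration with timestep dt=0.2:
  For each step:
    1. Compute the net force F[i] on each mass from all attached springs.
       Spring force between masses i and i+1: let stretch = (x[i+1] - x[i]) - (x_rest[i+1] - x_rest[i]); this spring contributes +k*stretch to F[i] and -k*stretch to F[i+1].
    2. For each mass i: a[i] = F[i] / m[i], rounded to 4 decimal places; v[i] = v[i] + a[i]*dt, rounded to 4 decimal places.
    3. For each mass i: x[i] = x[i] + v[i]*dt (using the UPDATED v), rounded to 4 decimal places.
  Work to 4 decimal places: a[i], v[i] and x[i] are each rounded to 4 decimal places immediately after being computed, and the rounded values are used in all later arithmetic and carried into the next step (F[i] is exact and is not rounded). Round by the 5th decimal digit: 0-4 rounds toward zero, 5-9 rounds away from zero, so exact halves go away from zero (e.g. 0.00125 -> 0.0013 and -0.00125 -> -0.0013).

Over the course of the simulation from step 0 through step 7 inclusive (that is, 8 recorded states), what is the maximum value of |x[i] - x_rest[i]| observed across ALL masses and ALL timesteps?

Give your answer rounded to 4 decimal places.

Step 0: x=[3.0000 6.0000 10.0000] v=[-2.0000 0.0000 0.0000]
Step 1: x=[2.5600 6.0400 10.0000] v=[-2.2000 0.2000 0.0000]
Step 2: x=[2.0992 6.0992 10.0016] v=[-2.3040 0.2960 0.0080]
Step 3: x=[1.6384 6.1545 10.0071] v=[-2.3040 0.2765 0.0275]
Step 4: x=[1.1982 6.1833 10.0185] v=[-2.2008 0.1438 0.0570]
Step 5: x=[0.7974 6.1661 10.0365] v=[-2.0038 -0.0862 0.0900]
Step 6: x=[0.4514 6.0889 10.0597] v=[-1.7301 -0.3859 0.1159]
Step 7: x=[0.1709 5.9451 10.0840] v=[-1.4026 -0.7192 0.1217]
Max displacement = 3.8291

Answer: 3.8291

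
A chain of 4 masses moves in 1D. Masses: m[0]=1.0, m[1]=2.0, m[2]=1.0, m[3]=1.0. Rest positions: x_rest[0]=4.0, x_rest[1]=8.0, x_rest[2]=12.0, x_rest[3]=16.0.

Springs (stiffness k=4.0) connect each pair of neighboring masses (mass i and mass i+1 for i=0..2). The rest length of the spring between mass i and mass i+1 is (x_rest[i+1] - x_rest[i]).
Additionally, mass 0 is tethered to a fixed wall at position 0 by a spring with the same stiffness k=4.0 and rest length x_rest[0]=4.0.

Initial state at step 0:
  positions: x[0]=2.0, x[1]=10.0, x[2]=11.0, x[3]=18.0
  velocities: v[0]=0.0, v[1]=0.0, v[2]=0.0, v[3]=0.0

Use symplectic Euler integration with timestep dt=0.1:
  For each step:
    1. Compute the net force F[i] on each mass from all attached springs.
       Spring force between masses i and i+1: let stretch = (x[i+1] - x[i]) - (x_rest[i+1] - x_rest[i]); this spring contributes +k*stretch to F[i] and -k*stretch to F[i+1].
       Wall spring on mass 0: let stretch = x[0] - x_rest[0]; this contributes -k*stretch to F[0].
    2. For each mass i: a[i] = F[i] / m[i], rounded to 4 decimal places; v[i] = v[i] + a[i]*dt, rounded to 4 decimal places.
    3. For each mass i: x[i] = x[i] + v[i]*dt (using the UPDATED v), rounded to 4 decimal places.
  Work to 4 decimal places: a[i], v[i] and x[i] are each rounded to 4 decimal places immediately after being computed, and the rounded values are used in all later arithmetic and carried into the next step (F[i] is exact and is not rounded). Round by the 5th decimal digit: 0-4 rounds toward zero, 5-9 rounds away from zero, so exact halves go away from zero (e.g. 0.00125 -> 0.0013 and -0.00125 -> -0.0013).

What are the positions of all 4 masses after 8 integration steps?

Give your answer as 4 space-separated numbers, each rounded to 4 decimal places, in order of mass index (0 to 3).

Step 0: x=[2.0000 10.0000 11.0000 18.0000] v=[0.0000 0.0000 0.0000 0.0000]
Step 1: x=[2.2400 9.8600 11.2400 17.8800] v=[2.4000 -1.4000 2.4000 -1.2000]
Step 2: x=[2.6952 9.5952 11.6904 17.6544] v=[4.5520 -2.6480 4.5040 -2.2560]
Step 3: x=[3.3186 9.2343 12.2956 17.3502] v=[6.2339 -3.6090 6.0515 -3.0416]
Step 4: x=[4.0459 8.8163 12.9805 17.0039] v=[7.2727 -4.1799 6.8488 -3.4634]
Step 5: x=[4.8022 8.3862 13.6598 16.6566] v=[7.5625 -4.3011 6.7925 -3.4728]
Step 6: x=[5.5097 7.9899 14.2480 16.3495] v=[7.0752 -3.9632 5.8818 -3.0715]
Step 7: x=[6.0960 7.6691 14.6699 16.1183] v=[5.8634 -3.2076 4.2192 -2.3121]
Step 8: x=[6.5014 7.4569 14.8697 15.9892] v=[4.0542 -2.1221 1.9982 -1.2915]

Answer: 6.5014 7.4569 14.8697 15.9892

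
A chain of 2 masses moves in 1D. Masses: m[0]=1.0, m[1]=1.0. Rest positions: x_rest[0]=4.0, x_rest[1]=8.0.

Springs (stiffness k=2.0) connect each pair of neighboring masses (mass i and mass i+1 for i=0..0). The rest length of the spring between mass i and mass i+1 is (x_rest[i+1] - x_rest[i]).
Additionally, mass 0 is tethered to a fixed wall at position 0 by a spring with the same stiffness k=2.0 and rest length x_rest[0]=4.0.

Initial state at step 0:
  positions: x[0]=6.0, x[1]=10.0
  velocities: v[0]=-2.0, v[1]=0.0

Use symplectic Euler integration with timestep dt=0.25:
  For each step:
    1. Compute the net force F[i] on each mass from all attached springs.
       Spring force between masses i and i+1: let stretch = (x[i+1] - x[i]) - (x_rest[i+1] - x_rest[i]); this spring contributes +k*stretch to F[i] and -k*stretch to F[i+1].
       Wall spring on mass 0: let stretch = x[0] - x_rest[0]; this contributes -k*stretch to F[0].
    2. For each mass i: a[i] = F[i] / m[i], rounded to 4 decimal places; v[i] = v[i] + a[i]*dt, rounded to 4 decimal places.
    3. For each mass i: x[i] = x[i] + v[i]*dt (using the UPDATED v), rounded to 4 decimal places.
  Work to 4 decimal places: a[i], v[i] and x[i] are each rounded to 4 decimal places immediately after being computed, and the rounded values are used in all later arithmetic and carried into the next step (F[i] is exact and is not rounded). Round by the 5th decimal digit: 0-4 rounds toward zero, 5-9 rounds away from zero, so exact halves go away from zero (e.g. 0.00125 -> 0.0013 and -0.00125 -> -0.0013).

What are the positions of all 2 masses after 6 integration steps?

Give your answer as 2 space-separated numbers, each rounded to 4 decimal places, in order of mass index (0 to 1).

Step 0: x=[6.0000 10.0000] v=[-2.0000 0.0000]
Step 1: x=[5.2500 10.0000] v=[-3.0000 0.0000]
Step 2: x=[4.4375 9.9063] v=[-3.2500 -0.3750]
Step 3: x=[3.7539 9.6290] v=[-2.7344 -1.1094]
Step 4: x=[3.3355 9.1173] v=[-1.6738 -2.0470]
Step 5: x=[3.2228 8.3828] v=[-0.4507 -2.9379]
Step 6: x=[3.3523 7.5033] v=[0.5179 -3.5179]

Answer: 3.3523 7.5033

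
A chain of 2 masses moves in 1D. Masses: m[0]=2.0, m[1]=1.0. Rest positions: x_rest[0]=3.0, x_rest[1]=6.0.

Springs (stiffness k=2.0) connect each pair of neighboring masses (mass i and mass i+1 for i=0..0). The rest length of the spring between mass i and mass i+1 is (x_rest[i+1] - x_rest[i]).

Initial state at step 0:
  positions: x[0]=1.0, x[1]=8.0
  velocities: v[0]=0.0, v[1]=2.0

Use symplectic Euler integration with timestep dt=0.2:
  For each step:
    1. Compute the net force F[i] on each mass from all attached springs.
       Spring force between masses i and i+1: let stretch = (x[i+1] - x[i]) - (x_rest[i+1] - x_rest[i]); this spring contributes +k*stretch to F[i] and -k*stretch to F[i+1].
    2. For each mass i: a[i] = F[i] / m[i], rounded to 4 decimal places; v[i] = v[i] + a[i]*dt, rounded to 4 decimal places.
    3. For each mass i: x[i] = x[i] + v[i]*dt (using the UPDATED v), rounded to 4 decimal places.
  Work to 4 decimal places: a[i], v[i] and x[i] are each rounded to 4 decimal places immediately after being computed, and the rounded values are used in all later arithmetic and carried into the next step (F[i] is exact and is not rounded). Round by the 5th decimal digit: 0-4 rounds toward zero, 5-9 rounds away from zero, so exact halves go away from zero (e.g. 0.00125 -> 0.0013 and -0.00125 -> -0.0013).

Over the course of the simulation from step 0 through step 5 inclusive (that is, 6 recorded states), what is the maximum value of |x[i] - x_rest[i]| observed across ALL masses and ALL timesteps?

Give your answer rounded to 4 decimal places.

Step 0: x=[1.0000 8.0000] v=[0.0000 2.0000]
Step 1: x=[1.1600 8.0800] v=[0.8000 0.4000]
Step 2: x=[1.4768 7.8464] v=[1.5840 -1.1680]
Step 3: x=[1.9284 7.3432] v=[2.2579 -2.5158]
Step 4: x=[2.4766 6.6469] v=[2.7409 -3.4817]
Step 5: x=[3.0716 5.8569] v=[2.9750 -3.9498]
Max displacement = 2.0800

Answer: 2.0800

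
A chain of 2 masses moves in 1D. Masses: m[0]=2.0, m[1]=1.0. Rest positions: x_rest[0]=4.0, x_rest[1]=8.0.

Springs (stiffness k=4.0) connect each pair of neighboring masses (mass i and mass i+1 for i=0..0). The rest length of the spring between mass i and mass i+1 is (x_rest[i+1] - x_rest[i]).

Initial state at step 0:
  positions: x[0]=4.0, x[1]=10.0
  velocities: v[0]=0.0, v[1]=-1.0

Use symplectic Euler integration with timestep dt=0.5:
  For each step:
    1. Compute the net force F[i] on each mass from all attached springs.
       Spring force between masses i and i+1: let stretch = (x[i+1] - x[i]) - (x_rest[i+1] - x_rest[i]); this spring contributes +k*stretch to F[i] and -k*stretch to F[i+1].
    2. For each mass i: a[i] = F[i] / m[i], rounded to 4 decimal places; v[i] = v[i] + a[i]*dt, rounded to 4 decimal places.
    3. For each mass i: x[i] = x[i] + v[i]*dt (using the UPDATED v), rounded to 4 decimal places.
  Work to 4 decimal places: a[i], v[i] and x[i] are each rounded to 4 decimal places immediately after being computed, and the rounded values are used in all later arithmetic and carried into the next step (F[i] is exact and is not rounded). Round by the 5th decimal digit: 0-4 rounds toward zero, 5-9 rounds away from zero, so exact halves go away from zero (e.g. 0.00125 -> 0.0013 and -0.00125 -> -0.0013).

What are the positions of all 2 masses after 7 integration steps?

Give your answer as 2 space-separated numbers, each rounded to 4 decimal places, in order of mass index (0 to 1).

Step 0: x=[4.0000 10.0000] v=[0.0000 -1.0000]
Step 1: x=[5.0000 7.5000] v=[2.0000 -5.0000]
Step 2: x=[5.2500 6.5000] v=[0.5000 -2.0000]
Step 3: x=[4.1250 8.2500] v=[-2.2500 3.5000]
Step 4: x=[3.0625 9.8750] v=[-2.1250 3.2500]
Step 5: x=[3.4063 8.6875] v=[0.6875 -2.3750]
Step 6: x=[4.3907 6.2188] v=[1.9687 -4.9374]
Step 7: x=[4.2891 5.9220] v=[-0.2032 -0.5936]

Answer: 4.2891 5.9220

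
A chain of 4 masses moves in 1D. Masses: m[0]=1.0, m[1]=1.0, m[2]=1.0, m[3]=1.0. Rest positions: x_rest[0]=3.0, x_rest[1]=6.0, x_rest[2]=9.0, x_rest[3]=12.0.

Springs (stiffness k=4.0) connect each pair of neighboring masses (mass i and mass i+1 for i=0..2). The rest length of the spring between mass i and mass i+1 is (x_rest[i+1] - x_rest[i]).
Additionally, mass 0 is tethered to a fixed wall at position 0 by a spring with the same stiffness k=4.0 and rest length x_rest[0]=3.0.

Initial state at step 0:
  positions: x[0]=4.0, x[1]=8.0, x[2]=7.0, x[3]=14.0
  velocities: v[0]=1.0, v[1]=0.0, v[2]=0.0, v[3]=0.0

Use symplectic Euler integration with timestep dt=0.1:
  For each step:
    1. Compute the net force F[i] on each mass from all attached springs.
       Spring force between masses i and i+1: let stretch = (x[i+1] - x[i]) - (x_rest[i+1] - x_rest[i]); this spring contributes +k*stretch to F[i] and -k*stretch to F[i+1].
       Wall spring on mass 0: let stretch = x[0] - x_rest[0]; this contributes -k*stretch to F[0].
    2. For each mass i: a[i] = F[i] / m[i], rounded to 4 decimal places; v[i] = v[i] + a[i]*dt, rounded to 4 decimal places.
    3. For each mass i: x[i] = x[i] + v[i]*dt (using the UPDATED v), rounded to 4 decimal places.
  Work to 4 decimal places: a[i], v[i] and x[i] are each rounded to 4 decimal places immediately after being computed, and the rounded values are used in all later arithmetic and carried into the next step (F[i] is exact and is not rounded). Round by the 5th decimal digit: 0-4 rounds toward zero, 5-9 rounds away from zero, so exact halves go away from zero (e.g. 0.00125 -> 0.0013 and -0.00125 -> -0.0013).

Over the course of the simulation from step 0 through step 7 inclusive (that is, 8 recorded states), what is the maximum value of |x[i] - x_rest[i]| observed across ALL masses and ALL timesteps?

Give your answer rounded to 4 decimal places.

Answer: 2.9059

Derivation:
Step 0: x=[4.0000 8.0000 7.0000 14.0000] v=[1.0000 0.0000 0.0000 0.0000]
Step 1: x=[4.1000 7.8000 7.3200 13.8400] v=[1.0000 -2.0000 3.2000 -1.6000]
Step 2: x=[4.1840 7.4328 7.9200 13.5392] v=[0.8400 -3.6720 6.0000 -3.0080]
Step 3: x=[4.2306 6.9551 8.7253 13.1336] v=[0.4659 -4.7766 8.0528 -4.0557]
Step 4: x=[4.2170 6.4393 9.6361 12.6717] v=[-0.1365 -5.1583 9.1080 -4.6190]
Step 5: x=[4.1236 5.9625 10.5405 12.2084] v=[-0.9344 -4.7685 9.0435 -4.6332]
Step 6: x=[3.9388 5.5952 11.3285 11.7984] v=[-1.8483 -3.6729 7.8795 -4.1004]
Step 7: x=[3.6627 5.3910 11.9059 11.4896] v=[-2.7613 -2.0421 5.7741 -3.0884]
Max displacement = 2.9059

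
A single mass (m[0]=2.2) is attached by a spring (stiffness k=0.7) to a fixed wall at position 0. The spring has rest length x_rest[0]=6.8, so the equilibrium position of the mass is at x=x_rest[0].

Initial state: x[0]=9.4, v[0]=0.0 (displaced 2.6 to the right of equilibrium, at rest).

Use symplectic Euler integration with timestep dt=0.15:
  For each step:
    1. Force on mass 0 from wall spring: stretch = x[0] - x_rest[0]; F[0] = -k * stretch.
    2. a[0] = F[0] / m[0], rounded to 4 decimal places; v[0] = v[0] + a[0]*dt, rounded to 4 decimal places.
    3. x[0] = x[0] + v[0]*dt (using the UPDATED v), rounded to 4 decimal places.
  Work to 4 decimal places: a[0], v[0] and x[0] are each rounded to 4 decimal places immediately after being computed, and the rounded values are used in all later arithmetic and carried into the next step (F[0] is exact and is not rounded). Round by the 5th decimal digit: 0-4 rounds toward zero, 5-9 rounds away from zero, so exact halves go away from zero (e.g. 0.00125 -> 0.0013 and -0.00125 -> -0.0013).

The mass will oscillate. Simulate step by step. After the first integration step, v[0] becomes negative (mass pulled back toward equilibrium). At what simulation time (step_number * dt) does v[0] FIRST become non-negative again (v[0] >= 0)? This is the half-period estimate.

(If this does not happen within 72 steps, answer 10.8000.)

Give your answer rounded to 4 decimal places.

Answer: 5.7000

Derivation:
Step 0: x=[9.4000] v=[0.0000]
Step 1: x=[9.3814] v=[-0.1241]
Step 2: x=[9.3443] v=[-0.2473]
Step 3: x=[9.2890] v=[-0.3687]
Step 4: x=[9.2159] v=[-0.4875]
Step 5: x=[9.1255] v=[-0.6028]
Step 6: x=[9.0184] v=[-0.7138]
Step 7: x=[8.8954] v=[-0.8197]
Step 8: x=[8.7574] v=[-0.9197]
Step 9: x=[8.6054] v=[-1.0131]
Step 10: x=[8.4405] v=[-1.0993]
Step 11: x=[8.2639] v=[-1.1776]
Step 12: x=[8.0768] v=[-1.2475]
Step 13: x=[7.8805] v=[-1.3084]
Step 14: x=[7.6765] v=[-1.3600]
Step 15: x=[7.4662] v=[-1.4018]
Step 16: x=[7.2512] v=[-1.4336]
Step 17: x=[7.0329] v=[-1.4551]
Step 18: x=[6.8130] v=[-1.4662]
Step 19: x=[6.5930] v=[-1.4668]
Step 20: x=[6.3745] v=[-1.4569]
Step 21: x=[6.1590] v=[-1.4366]
Step 22: x=[5.9481] v=[-1.4060]
Step 23: x=[5.7433] v=[-1.3653]
Step 24: x=[5.5461] v=[-1.3149]
Step 25: x=[5.3578] v=[-1.2551]
Step 26: x=[5.1799] v=[-1.1863]
Step 27: x=[5.0136] v=[-1.1090]
Step 28: x=[4.8600] v=[-1.0237]
Step 29: x=[4.7203] v=[-0.9311]
Step 30: x=[4.5955] v=[-0.8318]
Step 31: x=[4.4865] v=[-0.7266]
Step 32: x=[4.3941] v=[-0.6162]
Step 33: x=[4.3189] v=[-0.5014]
Step 34: x=[4.2615] v=[-0.3830]
Step 35: x=[4.2222] v=[-0.2618]
Step 36: x=[4.2014] v=[-0.1388]
Step 37: x=[4.1992] v=[-0.0148]
Step 38: x=[4.2156] v=[0.1093]
First v>=0 after going negative at step 38, time=5.7000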